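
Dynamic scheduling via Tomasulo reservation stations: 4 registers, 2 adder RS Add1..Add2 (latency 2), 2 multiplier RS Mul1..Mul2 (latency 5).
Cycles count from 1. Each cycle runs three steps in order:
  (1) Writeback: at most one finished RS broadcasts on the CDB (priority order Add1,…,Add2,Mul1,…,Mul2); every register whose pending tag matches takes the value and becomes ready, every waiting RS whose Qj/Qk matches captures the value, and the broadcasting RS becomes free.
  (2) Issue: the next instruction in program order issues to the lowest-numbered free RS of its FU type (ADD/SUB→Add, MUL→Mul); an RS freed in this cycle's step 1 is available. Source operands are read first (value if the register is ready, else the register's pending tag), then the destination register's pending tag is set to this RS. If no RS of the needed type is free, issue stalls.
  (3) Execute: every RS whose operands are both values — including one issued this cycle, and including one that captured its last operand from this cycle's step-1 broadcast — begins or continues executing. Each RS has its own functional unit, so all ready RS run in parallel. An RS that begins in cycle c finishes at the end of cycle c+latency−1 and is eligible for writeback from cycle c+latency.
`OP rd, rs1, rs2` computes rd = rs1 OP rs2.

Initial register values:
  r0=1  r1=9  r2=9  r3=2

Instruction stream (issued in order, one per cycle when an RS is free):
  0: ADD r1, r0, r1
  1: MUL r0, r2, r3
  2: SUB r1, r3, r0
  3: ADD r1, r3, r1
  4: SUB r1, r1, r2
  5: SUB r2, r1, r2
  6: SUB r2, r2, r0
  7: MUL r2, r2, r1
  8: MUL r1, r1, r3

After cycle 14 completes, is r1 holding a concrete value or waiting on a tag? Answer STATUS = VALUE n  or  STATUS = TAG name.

  c1: issue ADD r1<-Add1  regs: r0:1,r1:Add1,r2:9,r3:2
  c2: issue MUL r0<-Mul1  regs: r0:Mul1,r1:Add1,r2:9,r3:2
  c3: CDB Add1=10; issue SUB r1<-Add1  regs: r0:Mul1,r1:Add1,r2:9,r3:2
  c4: issue ADD r1<-Add2  regs: r0:Mul1,r1:Add2,r2:9,r3:2
  c5: stall  regs: r0:Mul1,r1:Add2,r2:9,r3:2
  c6: stall  regs: r0:Mul1,r1:Add2,r2:9,r3:2
  c7: CDB Mul1=18; stall  regs: r0:18,r1:Add2,r2:9,r3:2
  c8: stall  regs: r0:18,r1:Add2,r2:9,r3:2
  c9: CDB Add1=-16; issue SUB r1<-Add1  regs: r0:18,r1:Add1,r2:9,r3:2
  c10: stall  regs: r0:18,r1:Add1,r2:9,r3:2
  c11: CDB Add2=-14; issue SUB r2<-Add2  regs: r0:18,r1:Add1,r2:Add2,r3:2
  c12: stall  regs: r0:18,r1:Add1,r2:Add2,r3:2
  c13: CDB Add1=-23; issue SUB r2<-Add1  regs: r0:18,r1:-23,r2:Add1,r3:2
  c14: issue MUL r2<-Mul1  regs: r0:18,r1:-23,r2:Mul1,r3:2

STATUS = VALUE -23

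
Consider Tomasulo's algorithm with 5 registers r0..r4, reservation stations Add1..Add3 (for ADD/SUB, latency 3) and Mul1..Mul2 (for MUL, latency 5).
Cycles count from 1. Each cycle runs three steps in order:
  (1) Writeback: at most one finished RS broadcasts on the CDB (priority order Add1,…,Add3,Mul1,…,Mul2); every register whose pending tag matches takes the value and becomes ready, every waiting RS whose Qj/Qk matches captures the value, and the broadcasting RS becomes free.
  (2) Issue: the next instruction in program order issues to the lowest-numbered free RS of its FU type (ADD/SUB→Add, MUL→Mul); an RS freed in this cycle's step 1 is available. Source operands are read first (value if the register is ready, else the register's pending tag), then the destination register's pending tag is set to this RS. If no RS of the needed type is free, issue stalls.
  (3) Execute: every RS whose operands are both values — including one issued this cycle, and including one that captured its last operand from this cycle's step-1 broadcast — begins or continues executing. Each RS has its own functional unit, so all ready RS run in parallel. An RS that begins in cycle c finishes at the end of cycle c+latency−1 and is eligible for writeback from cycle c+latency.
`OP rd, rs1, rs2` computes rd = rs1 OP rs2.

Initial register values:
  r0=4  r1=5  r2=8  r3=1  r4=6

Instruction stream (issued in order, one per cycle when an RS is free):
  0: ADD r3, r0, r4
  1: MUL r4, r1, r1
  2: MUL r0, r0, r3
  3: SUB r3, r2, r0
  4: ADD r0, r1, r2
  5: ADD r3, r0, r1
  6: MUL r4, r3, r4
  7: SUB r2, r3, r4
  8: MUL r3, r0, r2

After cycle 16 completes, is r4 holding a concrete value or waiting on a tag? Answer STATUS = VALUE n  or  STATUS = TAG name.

cycle 1: issue ADD r3<-Add1 // r0:4,r1:5,r2:8,r3:Add1,r4:6
cycle 2: issue MUL r4<-Mul1 // r0:4,r1:5,r2:8,r3:Add1,r4:Mul1
cycle 3: issue MUL r0<-Mul2 // r0:Mul2,r1:5,r2:8,r3:Add1,r4:Mul1
cycle 4: CDB Add1=10; issue SUB r3<-Add1 // r0:Mul2,r1:5,r2:8,r3:Add1,r4:Mul1
cycle 5: issue ADD r0<-Add2 // r0:Add2,r1:5,r2:8,r3:Add1,r4:Mul1
cycle 6: issue ADD r3<-Add3 // r0:Add2,r1:5,r2:8,r3:Add3,r4:Mul1
cycle 7: CDB Mul1=25; issue MUL r4<-Mul1 // r0:Add2,r1:5,r2:8,r3:Add3,r4:Mul1
cycle 8: CDB Add2=13; issue SUB r2<-Add2 // r0:13,r1:5,r2:Add2,r3:Add3,r4:Mul1
cycle 9: CDB Mul2=40; issue MUL r3<-Mul2 // r0:13,r1:5,r2:Add2,r3:Mul2,r4:Mul1
cycle 10: - // r0:13,r1:5,r2:Add2,r3:Mul2,r4:Mul1
cycle 11: CDB Add3=18 // r0:13,r1:5,r2:Add2,r3:Mul2,r4:Mul1
cycle 12: CDB Add1=-32 // r0:13,r1:5,r2:Add2,r3:Mul2,r4:Mul1
cycle 13: - // r0:13,r1:5,r2:Add2,r3:Mul2,r4:Mul1
cycle 14: - // r0:13,r1:5,r2:Add2,r3:Mul2,r4:Mul1
cycle 15: - // r0:13,r1:5,r2:Add2,r3:Mul2,r4:Mul1
cycle 16: CDB Mul1=450 // r0:13,r1:5,r2:Add2,r3:Mul2,r4:450

STATUS = VALUE 450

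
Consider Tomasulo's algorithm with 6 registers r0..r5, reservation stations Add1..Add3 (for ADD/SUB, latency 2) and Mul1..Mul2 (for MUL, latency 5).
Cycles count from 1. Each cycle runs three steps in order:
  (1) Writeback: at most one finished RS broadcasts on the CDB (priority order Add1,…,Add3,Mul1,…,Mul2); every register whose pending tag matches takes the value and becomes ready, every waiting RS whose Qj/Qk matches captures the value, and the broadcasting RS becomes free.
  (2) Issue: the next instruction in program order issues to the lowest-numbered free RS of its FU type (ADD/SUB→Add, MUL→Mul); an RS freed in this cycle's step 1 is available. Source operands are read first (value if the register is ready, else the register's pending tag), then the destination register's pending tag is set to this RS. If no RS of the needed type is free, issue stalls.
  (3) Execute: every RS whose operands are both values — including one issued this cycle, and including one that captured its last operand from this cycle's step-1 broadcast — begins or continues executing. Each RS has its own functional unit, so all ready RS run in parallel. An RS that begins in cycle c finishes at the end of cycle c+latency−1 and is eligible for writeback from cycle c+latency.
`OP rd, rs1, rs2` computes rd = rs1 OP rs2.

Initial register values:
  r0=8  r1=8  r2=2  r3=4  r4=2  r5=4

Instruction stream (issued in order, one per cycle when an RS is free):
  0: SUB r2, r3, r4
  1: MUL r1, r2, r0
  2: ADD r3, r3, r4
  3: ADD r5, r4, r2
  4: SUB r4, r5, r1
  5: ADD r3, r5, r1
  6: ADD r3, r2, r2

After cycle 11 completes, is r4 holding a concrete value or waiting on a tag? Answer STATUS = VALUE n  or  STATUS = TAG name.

STATUS = VALUE -12

cycle 1: issue SUB r2<-Add1 // r0:8,r1:8,r2:Add1,r3:4,r4:2,r5:4
cycle 2: issue MUL r1<-Mul1 // r0:8,r1:Mul1,r2:Add1,r3:4,r4:2,r5:4
cycle 3: CDB Add1=2; issue ADD r3<-Add1 // r0:8,r1:Mul1,r2:2,r3:Add1,r4:2,r5:4
cycle 4: issue ADD r5<-Add2 // r0:8,r1:Mul1,r2:2,r3:Add1,r4:2,r5:Add2
cycle 5: CDB Add1=6; issue SUB r4<-Add1 // r0:8,r1:Mul1,r2:2,r3:6,r4:Add1,r5:Add2
cycle 6: CDB Add2=4; issue ADD r3<-Add2 // r0:8,r1:Mul1,r2:2,r3:Add2,r4:Add1,r5:4
cycle 7: issue ADD r3<-Add3 // r0:8,r1:Mul1,r2:2,r3:Add3,r4:Add1,r5:4
cycle 8: CDB Mul1=16 // r0:8,r1:16,r2:2,r3:Add3,r4:Add1,r5:4
cycle 9: CDB Add3=4 // r0:8,r1:16,r2:2,r3:4,r4:Add1,r5:4
cycle 10: CDB Add1=-12 // r0:8,r1:16,r2:2,r3:4,r4:-12,r5:4
cycle 11: CDB Add2=20 // r0:8,r1:16,r2:2,r3:4,r4:-12,r5:4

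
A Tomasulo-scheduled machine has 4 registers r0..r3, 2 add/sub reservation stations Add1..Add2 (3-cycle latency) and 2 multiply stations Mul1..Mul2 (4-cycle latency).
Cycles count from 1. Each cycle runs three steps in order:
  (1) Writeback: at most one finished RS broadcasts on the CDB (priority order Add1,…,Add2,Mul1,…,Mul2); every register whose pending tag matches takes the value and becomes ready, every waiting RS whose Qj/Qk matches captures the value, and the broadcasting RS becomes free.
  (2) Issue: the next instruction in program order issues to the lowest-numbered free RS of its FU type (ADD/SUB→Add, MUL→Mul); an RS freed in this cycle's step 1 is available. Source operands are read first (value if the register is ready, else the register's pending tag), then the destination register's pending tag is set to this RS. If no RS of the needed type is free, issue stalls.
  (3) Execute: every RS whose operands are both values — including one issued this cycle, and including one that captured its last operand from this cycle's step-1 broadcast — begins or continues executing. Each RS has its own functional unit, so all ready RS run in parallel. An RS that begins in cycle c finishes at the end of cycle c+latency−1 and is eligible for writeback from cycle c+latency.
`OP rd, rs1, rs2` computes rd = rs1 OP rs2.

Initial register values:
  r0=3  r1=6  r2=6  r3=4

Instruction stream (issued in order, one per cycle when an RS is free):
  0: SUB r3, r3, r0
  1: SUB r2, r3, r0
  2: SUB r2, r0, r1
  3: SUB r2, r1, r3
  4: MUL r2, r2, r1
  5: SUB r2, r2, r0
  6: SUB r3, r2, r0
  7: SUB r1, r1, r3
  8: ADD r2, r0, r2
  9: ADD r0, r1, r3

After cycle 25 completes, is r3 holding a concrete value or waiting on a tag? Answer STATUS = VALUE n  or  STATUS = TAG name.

c1: issue SUB r3<-Add1 | r0:3,r1:6,r2:6,r3:Add1
c2: issue SUB r2<-Add2 | r0:3,r1:6,r2:Add2,r3:Add1
c3: stall | r0:3,r1:6,r2:Add2,r3:Add1
c4: CDB Add1=1; issue SUB r2<-Add1 | r0:3,r1:6,r2:Add1,r3:1
c5: stall | r0:3,r1:6,r2:Add1,r3:1
c6: stall | r0:3,r1:6,r2:Add1,r3:1
c7: CDB Add1=-3; issue SUB r2<-Add1 | r0:3,r1:6,r2:Add1,r3:1
c8: CDB Add2=-2; issue MUL r2<-Mul1 | r0:3,r1:6,r2:Mul1,r3:1
c9: issue SUB r2<-Add2 | r0:3,r1:6,r2:Add2,r3:1
c10: CDB Add1=5; issue SUB r3<-Add1 | r0:3,r1:6,r2:Add2,r3:Add1
c11: stall | r0:3,r1:6,r2:Add2,r3:Add1
c12: stall | r0:3,r1:6,r2:Add2,r3:Add1
c13: stall | r0:3,r1:6,r2:Add2,r3:Add1
c14: CDB Mul1=30; stall | r0:3,r1:6,r2:Add2,r3:Add1
c15: stall | r0:3,r1:6,r2:Add2,r3:Add1
c16: stall | r0:3,r1:6,r2:Add2,r3:Add1
c17: CDB Add2=27; issue SUB r1<-Add2 | r0:3,r1:Add2,r2:27,r3:Add1
c18: stall | r0:3,r1:Add2,r2:27,r3:Add1
c19: stall | r0:3,r1:Add2,r2:27,r3:Add1
c20: CDB Add1=24; issue ADD r2<-Add1 | r0:3,r1:Add2,r2:Add1,r3:24
c21: stall | r0:3,r1:Add2,r2:Add1,r3:24
c22: stall | r0:3,r1:Add2,r2:Add1,r3:24
c23: CDB Add1=30; issue ADD r0<-Add1 | r0:Add1,r1:Add2,r2:30,r3:24
c24: CDB Add2=-18 | r0:Add1,r1:-18,r2:30,r3:24
c25: - | r0:Add1,r1:-18,r2:30,r3:24

STATUS = VALUE 24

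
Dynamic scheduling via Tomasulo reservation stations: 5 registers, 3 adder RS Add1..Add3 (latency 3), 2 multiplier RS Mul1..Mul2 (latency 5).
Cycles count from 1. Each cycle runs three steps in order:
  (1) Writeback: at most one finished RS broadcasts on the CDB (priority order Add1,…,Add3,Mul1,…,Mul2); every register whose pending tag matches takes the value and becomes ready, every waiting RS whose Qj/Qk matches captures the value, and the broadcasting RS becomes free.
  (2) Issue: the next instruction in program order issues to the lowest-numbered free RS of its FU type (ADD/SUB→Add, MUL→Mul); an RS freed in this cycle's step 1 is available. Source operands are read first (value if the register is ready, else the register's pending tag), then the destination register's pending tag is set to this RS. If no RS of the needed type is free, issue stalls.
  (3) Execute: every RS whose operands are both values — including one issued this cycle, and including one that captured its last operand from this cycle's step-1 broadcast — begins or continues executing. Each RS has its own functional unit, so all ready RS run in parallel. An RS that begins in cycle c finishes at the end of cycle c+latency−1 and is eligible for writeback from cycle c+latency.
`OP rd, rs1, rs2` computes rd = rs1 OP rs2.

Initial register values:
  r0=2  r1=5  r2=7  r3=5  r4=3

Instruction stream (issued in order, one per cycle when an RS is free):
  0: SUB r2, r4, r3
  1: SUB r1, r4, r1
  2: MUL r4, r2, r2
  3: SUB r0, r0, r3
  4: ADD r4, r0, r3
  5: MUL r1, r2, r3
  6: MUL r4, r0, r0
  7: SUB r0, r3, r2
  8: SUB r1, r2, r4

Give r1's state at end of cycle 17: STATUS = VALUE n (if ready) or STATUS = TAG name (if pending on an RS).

cycle 1: issue SUB r2<-Add1 // r0:2,r1:5,r2:Add1,r3:5,r4:3
cycle 2: issue SUB r1<-Add2 // r0:2,r1:Add2,r2:Add1,r3:5,r4:3
cycle 3: issue MUL r4<-Mul1 // r0:2,r1:Add2,r2:Add1,r3:5,r4:Mul1
cycle 4: CDB Add1=-2; issue SUB r0<-Add1 // r0:Add1,r1:Add2,r2:-2,r3:5,r4:Mul1
cycle 5: CDB Add2=-2; issue ADD r4<-Add2 // r0:Add1,r1:-2,r2:-2,r3:5,r4:Add2
cycle 6: issue MUL r1<-Mul2 // r0:Add1,r1:Mul2,r2:-2,r3:5,r4:Add2
cycle 7: CDB Add1=-3; stall // r0:-3,r1:Mul2,r2:-2,r3:5,r4:Add2
cycle 8: stall // r0:-3,r1:Mul2,r2:-2,r3:5,r4:Add2
cycle 9: CDB Mul1=4; issue MUL r4<-Mul1 // r0:-3,r1:Mul2,r2:-2,r3:5,r4:Mul1
cycle 10: CDB Add2=2; issue SUB r0<-Add1 // r0:Add1,r1:Mul2,r2:-2,r3:5,r4:Mul1
cycle 11: CDB Mul2=-10; issue SUB r1<-Add2 // r0:Add1,r1:Add2,r2:-2,r3:5,r4:Mul1
cycle 12: - // r0:Add1,r1:Add2,r2:-2,r3:5,r4:Mul1
cycle 13: CDB Add1=7 // r0:7,r1:Add2,r2:-2,r3:5,r4:Mul1
cycle 14: CDB Mul1=9 // r0:7,r1:Add2,r2:-2,r3:5,r4:9
cycle 15: - // r0:7,r1:Add2,r2:-2,r3:5,r4:9
cycle 16: - // r0:7,r1:Add2,r2:-2,r3:5,r4:9
cycle 17: CDB Add2=-11 // r0:7,r1:-11,r2:-2,r3:5,r4:9

STATUS = VALUE -11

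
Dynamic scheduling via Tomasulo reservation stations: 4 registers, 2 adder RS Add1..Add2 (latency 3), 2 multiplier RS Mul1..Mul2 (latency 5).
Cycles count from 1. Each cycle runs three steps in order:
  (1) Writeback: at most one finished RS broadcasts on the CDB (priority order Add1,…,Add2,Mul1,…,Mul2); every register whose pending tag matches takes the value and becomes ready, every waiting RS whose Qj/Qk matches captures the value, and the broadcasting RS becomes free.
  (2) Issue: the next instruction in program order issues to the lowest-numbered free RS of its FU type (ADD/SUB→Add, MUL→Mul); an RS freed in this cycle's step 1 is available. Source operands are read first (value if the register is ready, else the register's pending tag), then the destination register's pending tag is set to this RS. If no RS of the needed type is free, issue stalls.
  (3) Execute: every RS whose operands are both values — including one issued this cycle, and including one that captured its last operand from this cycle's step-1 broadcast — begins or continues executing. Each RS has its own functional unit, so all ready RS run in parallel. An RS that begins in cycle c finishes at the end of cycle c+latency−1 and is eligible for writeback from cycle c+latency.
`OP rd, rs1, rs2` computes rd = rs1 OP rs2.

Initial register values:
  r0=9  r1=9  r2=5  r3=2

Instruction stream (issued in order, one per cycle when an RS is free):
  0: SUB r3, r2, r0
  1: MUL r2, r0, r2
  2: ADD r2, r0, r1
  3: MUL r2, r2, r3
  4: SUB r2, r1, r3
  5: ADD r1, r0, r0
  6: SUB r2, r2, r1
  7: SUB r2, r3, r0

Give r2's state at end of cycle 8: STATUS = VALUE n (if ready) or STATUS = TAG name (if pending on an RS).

STATUS = TAG Add1

c1: issue SUB r3<-Add1 | r0:9,r1:9,r2:5,r3:Add1
c2: issue MUL r2<-Mul1 | r0:9,r1:9,r2:Mul1,r3:Add1
c3: issue ADD r2<-Add2 | r0:9,r1:9,r2:Add2,r3:Add1
c4: CDB Add1=-4; issue MUL r2<-Mul2 | r0:9,r1:9,r2:Mul2,r3:-4
c5: issue SUB r2<-Add1 | r0:9,r1:9,r2:Add1,r3:-4
c6: CDB Add2=18; issue ADD r1<-Add2 | r0:9,r1:Add2,r2:Add1,r3:-4
c7: CDB Mul1=45; stall | r0:9,r1:Add2,r2:Add1,r3:-4
c8: CDB Add1=13; issue SUB r2<-Add1 | r0:9,r1:Add2,r2:Add1,r3:-4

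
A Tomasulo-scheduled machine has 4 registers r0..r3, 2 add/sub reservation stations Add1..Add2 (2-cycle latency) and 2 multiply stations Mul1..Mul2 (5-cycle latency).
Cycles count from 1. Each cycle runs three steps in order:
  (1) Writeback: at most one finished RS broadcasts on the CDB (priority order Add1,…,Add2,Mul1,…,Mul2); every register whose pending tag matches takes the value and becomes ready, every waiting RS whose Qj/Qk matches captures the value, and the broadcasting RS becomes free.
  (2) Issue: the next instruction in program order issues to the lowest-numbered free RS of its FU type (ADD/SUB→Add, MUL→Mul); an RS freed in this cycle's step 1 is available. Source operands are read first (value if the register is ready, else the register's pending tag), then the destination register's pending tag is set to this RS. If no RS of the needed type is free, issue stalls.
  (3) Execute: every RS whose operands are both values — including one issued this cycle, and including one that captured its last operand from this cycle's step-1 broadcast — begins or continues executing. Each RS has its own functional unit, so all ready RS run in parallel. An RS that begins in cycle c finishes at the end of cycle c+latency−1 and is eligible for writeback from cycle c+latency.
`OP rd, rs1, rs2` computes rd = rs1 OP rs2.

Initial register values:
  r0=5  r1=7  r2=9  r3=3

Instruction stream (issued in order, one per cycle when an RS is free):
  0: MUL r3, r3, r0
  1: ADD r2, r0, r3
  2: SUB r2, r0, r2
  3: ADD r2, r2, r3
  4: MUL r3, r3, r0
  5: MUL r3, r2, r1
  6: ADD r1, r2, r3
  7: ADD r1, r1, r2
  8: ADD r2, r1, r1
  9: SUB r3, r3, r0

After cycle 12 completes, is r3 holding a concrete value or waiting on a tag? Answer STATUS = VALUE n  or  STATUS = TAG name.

STATUS = TAG Mul2

  c1: issue MUL r3<-Mul1  regs: r0:5,r1:7,r2:9,r3:Mul1
  c2: issue ADD r2<-Add1  regs: r0:5,r1:7,r2:Add1,r3:Mul1
  c3: issue SUB r2<-Add2  regs: r0:5,r1:7,r2:Add2,r3:Mul1
  c4: stall  regs: r0:5,r1:7,r2:Add2,r3:Mul1
  c5: stall  regs: r0:5,r1:7,r2:Add2,r3:Mul1
  c6: CDB Mul1=15; stall  regs: r0:5,r1:7,r2:Add2,r3:15
  c7: stall  regs: r0:5,r1:7,r2:Add2,r3:15
  c8: CDB Add1=20; issue ADD r2<-Add1  regs: r0:5,r1:7,r2:Add1,r3:15
  c9: issue MUL r3<-Mul1  regs: r0:5,r1:7,r2:Add1,r3:Mul1
  c10: CDB Add2=-15; issue MUL r3<-Mul2  regs: r0:5,r1:7,r2:Add1,r3:Mul2
  c11: issue ADD r1<-Add2  regs: r0:5,r1:Add2,r2:Add1,r3:Mul2
  c12: CDB Add1=0; issue ADD r1<-Add1  regs: r0:5,r1:Add1,r2:0,r3:Mul2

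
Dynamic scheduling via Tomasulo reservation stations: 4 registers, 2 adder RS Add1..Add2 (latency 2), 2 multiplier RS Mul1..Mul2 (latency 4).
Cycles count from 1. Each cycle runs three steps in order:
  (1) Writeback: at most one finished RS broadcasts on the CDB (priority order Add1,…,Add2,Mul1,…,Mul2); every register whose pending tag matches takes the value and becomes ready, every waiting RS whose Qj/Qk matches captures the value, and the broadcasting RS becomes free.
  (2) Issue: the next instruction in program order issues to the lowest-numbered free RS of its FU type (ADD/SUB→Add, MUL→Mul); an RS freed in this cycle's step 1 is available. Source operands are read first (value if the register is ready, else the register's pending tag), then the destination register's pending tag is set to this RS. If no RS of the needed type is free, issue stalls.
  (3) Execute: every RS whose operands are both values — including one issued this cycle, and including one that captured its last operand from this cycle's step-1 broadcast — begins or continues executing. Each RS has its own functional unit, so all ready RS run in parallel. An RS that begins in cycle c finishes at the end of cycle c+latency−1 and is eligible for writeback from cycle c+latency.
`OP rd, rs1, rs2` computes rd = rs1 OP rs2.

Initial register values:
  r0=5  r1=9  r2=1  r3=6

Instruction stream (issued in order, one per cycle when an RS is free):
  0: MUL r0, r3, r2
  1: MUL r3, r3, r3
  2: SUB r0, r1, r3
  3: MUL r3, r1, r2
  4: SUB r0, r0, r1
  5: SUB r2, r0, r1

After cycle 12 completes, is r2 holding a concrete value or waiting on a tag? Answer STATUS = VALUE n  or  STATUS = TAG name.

STATUS = VALUE -45

c1: issue MUL r0<-Mul1 | r0:Mul1,r1:9,r2:1,r3:6
c2: issue MUL r3<-Mul2 | r0:Mul1,r1:9,r2:1,r3:Mul2
c3: issue SUB r0<-Add1 | r0:Add1,r1:9,r2:1,r3:Mul2
c4: stall | r0:Add1,r1:9,r2:1,r3:Mul2
c5: CDB Mul1=6; issue MUL r3<-Mul1 | r0:Add1,r1:9,r2:1,r3:Mul1
c6: CDB Mul2=36; issue SUB r0<-Add2 | r0:Add2,r1:9,r2:1,r3:Mul1
c7: stall | r0:Add2,r1:9,r2:1,r3:Mul1
c8: CDB Add1=-27; issue SUB r2<-Add1 | r0:Add2,r1:9,r2:Add1,r3:Mul1
c9: CDB Mul1=9 | r0:Add2,r1:9,r2:Add1,r3:9
c10: CDB Add2=-36 | r0:-36,r1:9,r2:Add1,r3:9
c11: - | r0:-36,r1:9,r2:Add1,r3:9
c12: CDB Add1=-45 | r0:-36,r1:9,r2:-45,r3:9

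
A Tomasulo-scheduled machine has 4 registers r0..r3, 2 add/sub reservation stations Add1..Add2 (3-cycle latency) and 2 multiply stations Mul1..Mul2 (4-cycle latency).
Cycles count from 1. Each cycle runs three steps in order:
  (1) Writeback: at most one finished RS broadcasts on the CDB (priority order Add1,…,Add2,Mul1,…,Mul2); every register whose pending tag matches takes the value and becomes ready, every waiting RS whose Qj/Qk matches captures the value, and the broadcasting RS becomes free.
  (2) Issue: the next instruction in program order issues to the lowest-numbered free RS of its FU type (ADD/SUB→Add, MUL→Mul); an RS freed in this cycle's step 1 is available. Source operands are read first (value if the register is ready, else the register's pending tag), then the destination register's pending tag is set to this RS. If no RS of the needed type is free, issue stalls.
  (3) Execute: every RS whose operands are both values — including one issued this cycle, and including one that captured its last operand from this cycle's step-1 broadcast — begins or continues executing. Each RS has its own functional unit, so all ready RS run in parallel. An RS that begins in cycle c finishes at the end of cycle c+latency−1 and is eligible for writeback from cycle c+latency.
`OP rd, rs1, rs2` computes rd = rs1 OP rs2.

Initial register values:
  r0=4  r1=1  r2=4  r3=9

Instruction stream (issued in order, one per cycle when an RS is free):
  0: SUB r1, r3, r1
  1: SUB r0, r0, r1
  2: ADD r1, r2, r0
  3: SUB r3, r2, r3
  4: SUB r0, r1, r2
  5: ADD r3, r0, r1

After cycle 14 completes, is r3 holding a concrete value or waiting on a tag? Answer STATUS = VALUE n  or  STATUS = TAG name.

cycle 1: issue SUB r1<-Add1 // r0:4,r1:Add1,r2:4,r3:9
cycle 2: issue SUB r0<-Add2 // r0:Add2,r1:Add1,r2:4,r3:9
cycle 3: stall // r0:Add2,r1:Add1,r2:4,r3:9
cycle 4: CDB Add1=8; issue ADD r1<-Add1 // r0:Add2,r1:Add1,r2:4,r3:9
cycle 5: stall // r0:Add2,r1:Add1,r2:4,r3:9
cycle 6: stall // r0:Add2,r1:Add1,r2:4,r3:9
cycle 7: CDB Add2=-4; issue SUB r3<-Add2 // r0:-4,r1:Add1,r2:4,r3:Add2
cycle 8: stall // r0:-4,r1:Add1,r2:4,r3:Add2
cycle 9: stall // r0:-4,r1:Add1,r2:4,r3:Add2
cycle 10: CDB Add1=0; issue SUB r0<-Add1 // r0:Add1,r1:0,r2:4,r3:Add2
cycle 11: CDB Add2=-5; issue ADD r3<-Add2 // r0:Add1,r1:0,r2:4,r3:Add2
cycle 12: - // r0:Add1,r1:0,r2:4,r3:Add2
cycle 13: CDB Add1=-4 // r0:-4,r1:0,r2:4,r3:Add2
cycle 14: - // r0:-4,r1:0,r2:4,r3:Add2

STATUS = TAG Add2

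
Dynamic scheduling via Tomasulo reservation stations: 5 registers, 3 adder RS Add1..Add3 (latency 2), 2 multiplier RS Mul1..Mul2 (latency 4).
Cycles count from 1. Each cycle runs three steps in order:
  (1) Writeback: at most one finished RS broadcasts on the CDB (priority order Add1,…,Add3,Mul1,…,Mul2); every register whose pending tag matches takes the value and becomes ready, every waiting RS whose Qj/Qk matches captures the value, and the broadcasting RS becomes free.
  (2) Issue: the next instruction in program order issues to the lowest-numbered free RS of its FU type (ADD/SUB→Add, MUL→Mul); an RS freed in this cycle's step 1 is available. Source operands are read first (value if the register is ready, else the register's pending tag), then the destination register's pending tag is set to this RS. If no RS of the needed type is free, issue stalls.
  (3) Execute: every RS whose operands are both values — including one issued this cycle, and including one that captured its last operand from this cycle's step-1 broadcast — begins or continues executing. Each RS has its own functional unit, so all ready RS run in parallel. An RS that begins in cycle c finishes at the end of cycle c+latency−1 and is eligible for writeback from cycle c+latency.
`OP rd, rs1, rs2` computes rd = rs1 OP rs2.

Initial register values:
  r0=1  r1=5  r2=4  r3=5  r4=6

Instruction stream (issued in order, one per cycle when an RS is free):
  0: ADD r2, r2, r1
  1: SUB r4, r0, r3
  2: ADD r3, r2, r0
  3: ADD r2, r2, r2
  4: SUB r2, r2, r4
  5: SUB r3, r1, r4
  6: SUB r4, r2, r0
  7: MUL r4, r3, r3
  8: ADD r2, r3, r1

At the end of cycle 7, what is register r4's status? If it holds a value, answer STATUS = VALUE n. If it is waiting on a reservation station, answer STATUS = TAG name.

  c1: issue ADD r2<-Add1  regs: r0:1,r1:5,r2:Add1,r3:5,r4:6
  c2: issue SUB r4<-Add2  regs: r0:1,r1:5,r2:Add1,r3:5,r4:Add2
  c3: CDB Add1=9; issue ADD r3<-Add1  regs: r0:1,r1:5,r2:9,r3:Add1,r4:Add2
  c4: CDB Add2=-4; issue ADD r2<-Add2  regs: r0:1,r1:5,r2:Add2,r3:Add1,r4:-4
  c5: CDB Add1=10; issue SUB r2<-Add1  regs: r0:1,r1:5,r2:Add1,r3:10,r4:-4
  c6: CDB Add2=18; issue SUB r3<-Add2  regs: r0:1,r1:5,r2:Add1,r3:Add2,r4:-4
  c7: issue SUB r4<-Add3  regs: r0:1,r1:5,r2:Add1,r3:Add2,r4:Add3

STATUS = TAG Add3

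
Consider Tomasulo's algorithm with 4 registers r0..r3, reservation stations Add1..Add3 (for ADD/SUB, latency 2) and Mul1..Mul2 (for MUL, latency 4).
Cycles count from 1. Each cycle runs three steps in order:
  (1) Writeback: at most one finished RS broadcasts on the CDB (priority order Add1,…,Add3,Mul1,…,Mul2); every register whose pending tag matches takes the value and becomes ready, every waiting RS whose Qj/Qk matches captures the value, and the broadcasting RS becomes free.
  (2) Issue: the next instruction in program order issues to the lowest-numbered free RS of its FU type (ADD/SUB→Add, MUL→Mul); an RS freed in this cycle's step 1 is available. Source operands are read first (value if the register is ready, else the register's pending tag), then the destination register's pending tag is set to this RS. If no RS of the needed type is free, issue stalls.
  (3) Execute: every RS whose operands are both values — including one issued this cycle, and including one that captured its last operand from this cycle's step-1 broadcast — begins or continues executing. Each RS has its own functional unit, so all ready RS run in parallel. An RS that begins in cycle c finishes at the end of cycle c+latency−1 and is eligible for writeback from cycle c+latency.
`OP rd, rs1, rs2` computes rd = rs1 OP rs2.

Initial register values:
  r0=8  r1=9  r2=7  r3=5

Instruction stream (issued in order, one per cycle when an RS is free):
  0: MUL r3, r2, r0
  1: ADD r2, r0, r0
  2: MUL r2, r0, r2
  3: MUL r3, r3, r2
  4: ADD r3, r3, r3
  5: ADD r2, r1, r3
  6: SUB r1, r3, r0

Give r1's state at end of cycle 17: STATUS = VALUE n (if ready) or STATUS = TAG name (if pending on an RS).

STATUS = VALUE 14328

  c1: issue MUL r3<-Mul1  regs: r0:8,r1:9,r2:7,r3:Mul1
  c2: issue ADD r2<-Add1  regs: r0:8,r1:9,r2:Add1,r3:Mul1
  c3: issue MUL r2<-Mul2  regs: r0:8,r1:9,r2:Mul2,r3:Mul1
  c4: CDB Add1=16; stall  regs: r0:8,r1:9,r2:Mul2,r3:Mul1
  c5: CDB Mul1=56; issue MUL r3<-Mul1  regs: r0:8,r1:9,r2:Mul2,r3:Mul1
  c6: issue ADD r3<-Add1  regs: r0:8,r1:9,r2:Mul2,r3:Add1
  c7: issue ADD r2<-Add2  regs: r0:8,r1:9,r2:Add2,r3:Add1
  c8: CDB Mul2=128; issue SUB r1<-Add3  regs: r0:8,r1:Add3,r2:Add2,r3:Add1
  c9: -  regs: r0:8,r1:Add3,r2:Add2,r3:Add1
  c10: -  regs: r0:8,r1:Add3,r2:Add2,r3:Add1
  c11: -  regs: r0:8,r1:Add3,r2:Add2,r3:Add1
  c12: CDB Mul1=7168  regs: r0:8,r1:Add3,r2:Add2,r3:Add1
  c13: -  regs: r0:8,r1:Add3,r2:Add2,r3:Add1
  c14: CDB Add1=14336  regs: r0:8,r1:Add3,r2:Add2,r3:14336
  c15: -  regs: r0:8,r1:Add3,r2:Add2,r3:14336
  c16: CDB Add2=14345  regs: r0:8,r1:Add3,r2:14345,r3:14336
  c17: CDB Add3=14328  regs: r0:8,r1:14328,r2:14345,r3:14336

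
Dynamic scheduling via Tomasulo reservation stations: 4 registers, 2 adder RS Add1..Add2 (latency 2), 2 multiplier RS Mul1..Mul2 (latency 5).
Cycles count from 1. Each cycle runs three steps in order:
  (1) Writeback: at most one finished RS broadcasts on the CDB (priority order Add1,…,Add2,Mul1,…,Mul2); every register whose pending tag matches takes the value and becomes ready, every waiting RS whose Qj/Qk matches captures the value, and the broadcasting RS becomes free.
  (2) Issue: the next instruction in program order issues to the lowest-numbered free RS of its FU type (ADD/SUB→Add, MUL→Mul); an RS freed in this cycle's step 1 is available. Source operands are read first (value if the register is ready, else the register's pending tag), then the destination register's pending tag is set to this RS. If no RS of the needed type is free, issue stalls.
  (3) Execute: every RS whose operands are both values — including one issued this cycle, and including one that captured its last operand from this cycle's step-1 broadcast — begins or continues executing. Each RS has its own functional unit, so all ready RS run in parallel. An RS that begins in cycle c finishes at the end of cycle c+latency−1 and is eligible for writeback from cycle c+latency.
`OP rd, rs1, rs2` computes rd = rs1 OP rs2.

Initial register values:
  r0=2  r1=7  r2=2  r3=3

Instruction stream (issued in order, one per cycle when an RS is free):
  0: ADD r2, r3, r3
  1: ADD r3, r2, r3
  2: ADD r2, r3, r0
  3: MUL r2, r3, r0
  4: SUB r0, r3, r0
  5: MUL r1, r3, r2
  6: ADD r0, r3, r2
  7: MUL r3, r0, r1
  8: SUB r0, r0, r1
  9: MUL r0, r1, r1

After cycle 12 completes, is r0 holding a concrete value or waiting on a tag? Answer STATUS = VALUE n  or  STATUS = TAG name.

STATUS = TAG Add2

  c1: issue ADD r2<-Add1  regs: r0:2,r1:7,r2:Add1,r3:3
  c2: issue ADD r3<-Add2  regs: r0:2,r1:7,r2:Add1,r3:Add2
  c3: CDB Add1=6; issue ADD r2<-Add1  regs: r0:2,r1:7,r2:Add1,r3:Add2
  c4: issue MUL r2<-Mul1  regs: r0:2,r1:7,r2:Mul1,r3:Add2
  c5: CDB Add2=9; issue SUB r0<-Add2  regs: r0:Add2,r1:7,r2:Mul1,r3:9
  c6: issue MUL r1<-Mul2  regs: r0:Add2,r1:Mul2,r2:Mul1,r3:9
  c7: CDB Add1=11; issue ADD r0<-Add1  regs: r0:Add1,r1:Mul2,r2:Mul1,r3:9
  c8: CDB Add2=7; stall  regs: r0:Add1,r1:Mul2,r2:Mul1,r3:9
  c9: stall  regs: r0:Add1,r1:Mul2,r2:Mul1,r3:9
  c10: CDB Mul1=18; issue MUL r3<-Mul1  regs: r0:Add1,r1:Mul2,r2:18,r3:Mul1
  c11: issue SUB r0<-Add2  regs: r0:Add2,r1:Mul2,r2:18,r3:Mul1
  c12: CDB Add1=27; stall  regs: r0:Add2,r1:Mul2,r2:18,r3:Mul1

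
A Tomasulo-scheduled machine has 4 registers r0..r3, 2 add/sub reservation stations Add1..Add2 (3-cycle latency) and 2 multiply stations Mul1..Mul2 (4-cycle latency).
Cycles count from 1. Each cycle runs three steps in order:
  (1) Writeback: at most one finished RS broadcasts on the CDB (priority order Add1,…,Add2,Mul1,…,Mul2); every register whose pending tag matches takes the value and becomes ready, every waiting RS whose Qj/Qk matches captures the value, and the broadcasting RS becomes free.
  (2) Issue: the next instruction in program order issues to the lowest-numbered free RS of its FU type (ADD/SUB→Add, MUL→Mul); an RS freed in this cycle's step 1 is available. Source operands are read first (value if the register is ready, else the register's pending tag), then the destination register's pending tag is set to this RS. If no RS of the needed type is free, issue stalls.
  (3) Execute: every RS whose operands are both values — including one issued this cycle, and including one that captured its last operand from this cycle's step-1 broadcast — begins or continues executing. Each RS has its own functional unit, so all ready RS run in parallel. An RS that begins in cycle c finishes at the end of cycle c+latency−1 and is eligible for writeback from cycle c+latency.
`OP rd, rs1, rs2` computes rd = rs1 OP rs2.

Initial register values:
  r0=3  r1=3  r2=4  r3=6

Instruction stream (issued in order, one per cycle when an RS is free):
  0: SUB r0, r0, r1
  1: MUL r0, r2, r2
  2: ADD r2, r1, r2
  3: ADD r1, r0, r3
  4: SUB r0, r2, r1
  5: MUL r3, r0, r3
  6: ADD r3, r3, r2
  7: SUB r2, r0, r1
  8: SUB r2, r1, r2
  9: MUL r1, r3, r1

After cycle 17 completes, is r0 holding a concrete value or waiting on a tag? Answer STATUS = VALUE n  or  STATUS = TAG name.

STATUS = VALUE -15

  c1: issue SUB r0<-Add1  regs: r0:Add1,r1:3,r2:4,r3:6
  c2: issue MUL r0<-Mul1  regs: r0:Mul1,r1:3,r2:4,r3:6
  c3: issue ADD r2<-Add2  regs: r0:Mul1,r1:3,r2:Add2,r3:6
  c4: CDB Add1=0; issue ADD r1<-Add1  regs: r0:Mul1,r1:Add1,r2:Add2,r3:6
  c5: stall  regs: r0:Mul1,r1:Add1,r2:Add2,r3:6
  c6: CDB Add2=7; issue SUB r0<-Add2  regs: r0:Add2,r1:Add1,r2:7,r3:6
  c7: CDB Mul1=16; issue MUL r3<-Mul1  regs: r0:Add2,r1:Add1,r2:7,r3:Mul1
  c8: stall  regs: r0:Add2,r1:Add1,r2:7,r3:Mul1
  c9: stall  regs: r0:Add2,r1:Add1,r2:7,r3:Mul1
  c10: CDB Add1=22; issue ADD r3<-Add1  regs: r0:Add2,r1:22,r2:7,r3:Add1
  c11: stall  regs: r0:Add2,r1:22,r2:7,r3:Add1
  c12: stall  regs: r0:Add2,r1:22,r2:7,r3:Add1
  c13: CDB Add2=-15; issue SUB r2<-Add2  regs: r0:-15,r1:22,r2:Add2,r3:Add1
  c14: stall  regs: r0:-15,r1:22,r2:Add2,r3:Add1
  c15: stall  regs: r0:-15,r1:22,r2:Add2,r3:Add1
  c16: CDB Add2=-37; issue SUB r2<-Add2  regs: r0:-15,r1:22,r2:Add2,r3:Add1
  c17: CDB Mul1=-90; issue MUL r1<-Mul1  regs: r0:-15,r1:Mul1,r2:Add2,r3:Add1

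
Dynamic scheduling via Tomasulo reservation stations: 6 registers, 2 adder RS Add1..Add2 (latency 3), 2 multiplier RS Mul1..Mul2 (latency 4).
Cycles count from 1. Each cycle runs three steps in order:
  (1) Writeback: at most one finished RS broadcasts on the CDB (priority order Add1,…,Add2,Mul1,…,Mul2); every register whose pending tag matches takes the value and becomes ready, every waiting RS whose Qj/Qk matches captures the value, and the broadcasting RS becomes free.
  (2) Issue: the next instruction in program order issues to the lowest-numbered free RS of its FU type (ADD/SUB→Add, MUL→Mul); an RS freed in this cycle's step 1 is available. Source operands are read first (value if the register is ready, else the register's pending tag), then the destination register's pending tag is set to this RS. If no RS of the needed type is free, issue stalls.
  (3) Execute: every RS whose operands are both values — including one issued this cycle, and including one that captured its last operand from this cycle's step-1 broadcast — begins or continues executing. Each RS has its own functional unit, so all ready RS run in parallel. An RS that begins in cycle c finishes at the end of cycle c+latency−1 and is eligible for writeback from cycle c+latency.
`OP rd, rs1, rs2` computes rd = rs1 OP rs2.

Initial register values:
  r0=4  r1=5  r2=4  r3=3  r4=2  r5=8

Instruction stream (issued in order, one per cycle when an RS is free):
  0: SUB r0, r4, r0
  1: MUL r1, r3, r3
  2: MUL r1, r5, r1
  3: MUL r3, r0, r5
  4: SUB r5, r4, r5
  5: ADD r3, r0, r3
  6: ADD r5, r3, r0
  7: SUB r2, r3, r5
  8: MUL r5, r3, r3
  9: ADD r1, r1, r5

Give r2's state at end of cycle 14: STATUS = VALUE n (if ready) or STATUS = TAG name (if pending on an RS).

STATUS = TAG Add2

c1: issue SUB r0<-Add1 | r0:Add1,r1:5,r2:4,r3:3,r4:2,r5:8
c2: issue MUL r1<-Mul1 | r0:Add1,r1:Mul1,r2:4,r3:3,r4:2,r5:8
c3: issue MUL r1<-Mul2 | r0:Add1,r1:Mul2,r2:4,r3:3,r4:2,r5:8
c4: CDB Add1=-2; stall | r0:-2,r1:Mul2,r2:4,r3:3,r4:2,r5:8
c5: stall | r0:-2,r1:Mul2,r2:4,r3:3,r4:2,r5:8
c6: CDB Mul1=9; issue MUL r3<-Mul1 | r0:-2,r1:Mul2,r2:4,r3:Mul1,r4:2,r5:8
c7: issue SUB r5<-Add1 | r0:-2,r1:Mul2,r2:4,r3:Mul1,r4:2,r5:Add1
c8: issue ADD r3<-Add2 | r0:-2,r1:Mul2,r2:4,r3:Add2,r4:2,r5:Add1
c9: stall | r0:-2,r1:Mul2,r2:4,r3:Add2,r4:2,r5:Add1
c10: CDB Add1=-6; issue ADD r5<-Add1 | r0:-2,r1:Mul2,r2:4,r3:Add2,r4:2,r5:Add1
c11: CDB Mul1=-16; stall | r0:-2,r1:Mul2,r2:4,r3:Add2,r4:2,r5:Add1
c12: CDB Mul2=72; stall | r0:-2,r1:72,r2:4,r3:Add2,r4:2,r5:Add1
c13: stall | r0:-2,r1:72,r2:4,r3:Add2,r4:2,r5:Add1
c14: CDB Add2=-18; issue SUB r2<-Add2 | r0:-2,r1:72,r2:Add2,r3:-18,r4:2,r5:Add1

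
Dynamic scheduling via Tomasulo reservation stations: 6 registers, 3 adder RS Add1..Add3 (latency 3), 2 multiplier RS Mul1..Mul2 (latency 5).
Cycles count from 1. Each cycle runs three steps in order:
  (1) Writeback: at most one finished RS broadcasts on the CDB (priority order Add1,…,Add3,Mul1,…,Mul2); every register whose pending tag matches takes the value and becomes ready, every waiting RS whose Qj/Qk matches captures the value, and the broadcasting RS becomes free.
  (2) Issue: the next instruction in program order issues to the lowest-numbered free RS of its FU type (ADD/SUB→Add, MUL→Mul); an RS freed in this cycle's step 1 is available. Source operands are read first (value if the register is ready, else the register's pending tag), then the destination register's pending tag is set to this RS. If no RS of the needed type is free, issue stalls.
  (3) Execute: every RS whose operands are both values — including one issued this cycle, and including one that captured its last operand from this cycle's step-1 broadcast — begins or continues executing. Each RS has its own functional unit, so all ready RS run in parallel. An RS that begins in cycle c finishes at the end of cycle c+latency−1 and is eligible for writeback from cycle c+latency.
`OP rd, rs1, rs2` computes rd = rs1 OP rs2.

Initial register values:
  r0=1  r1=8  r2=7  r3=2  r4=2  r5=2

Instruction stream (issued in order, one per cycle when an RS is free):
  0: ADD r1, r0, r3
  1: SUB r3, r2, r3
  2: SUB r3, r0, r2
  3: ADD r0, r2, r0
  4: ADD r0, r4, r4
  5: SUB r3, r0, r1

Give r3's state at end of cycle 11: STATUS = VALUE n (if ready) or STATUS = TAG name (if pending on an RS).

  c1: issue ADD r1<-Add1  regs: r0:1,r1:Add1,r2:7,r3:2,r4:2,r5:2
  c2: issue SUB r3<-Add2  regs: r0:1,r1:Add1,r2:7,r3:Add2,r4:2,r5:2
  c3: issue SUB r3<-Add3  regs: r0:1,r1:Add1,r2:7,r3:Add3,r4:2,r5:2
  c4: CDB Add1=3; issue ADD r0<-Add1  regs: r0:Add1,r1:3,r2:7,r3:Add3,r4:2,r5:2
  c5: CDB Add2=5; issue ADD r0<-Add2  regs: r0:Add2,r1:3,r2:7,r3:Add3,r4:2,r5:2
  c6: CDB Add3=-6; issue SUB r3<-Add3  regs: r0:Add2,r1:3,r2:7,r3:Add3,r4:2,r5:2
  c7: CDB Add1=8  regs: r0:Add2,r1:3,r2:7,r3:Add3,r4:2,r5:2
  c8: CDB Add2=4  regs: r0:4,r1:3,r2:7,r3:Add3,r4:2,r5:2
  c9: -  regs: r0:4,r1:3,r2:7,r3:Add3,r4:2,r5:2
  c10: -  regs: r0:4,r1:3,r2:7,r3:Add3,r4:2,r5:2
  c11: CDB Add3=1  regs: r0:4,r1:3,r2:7,r3:1,r4:2,r5:2

STATUS = VALUE 1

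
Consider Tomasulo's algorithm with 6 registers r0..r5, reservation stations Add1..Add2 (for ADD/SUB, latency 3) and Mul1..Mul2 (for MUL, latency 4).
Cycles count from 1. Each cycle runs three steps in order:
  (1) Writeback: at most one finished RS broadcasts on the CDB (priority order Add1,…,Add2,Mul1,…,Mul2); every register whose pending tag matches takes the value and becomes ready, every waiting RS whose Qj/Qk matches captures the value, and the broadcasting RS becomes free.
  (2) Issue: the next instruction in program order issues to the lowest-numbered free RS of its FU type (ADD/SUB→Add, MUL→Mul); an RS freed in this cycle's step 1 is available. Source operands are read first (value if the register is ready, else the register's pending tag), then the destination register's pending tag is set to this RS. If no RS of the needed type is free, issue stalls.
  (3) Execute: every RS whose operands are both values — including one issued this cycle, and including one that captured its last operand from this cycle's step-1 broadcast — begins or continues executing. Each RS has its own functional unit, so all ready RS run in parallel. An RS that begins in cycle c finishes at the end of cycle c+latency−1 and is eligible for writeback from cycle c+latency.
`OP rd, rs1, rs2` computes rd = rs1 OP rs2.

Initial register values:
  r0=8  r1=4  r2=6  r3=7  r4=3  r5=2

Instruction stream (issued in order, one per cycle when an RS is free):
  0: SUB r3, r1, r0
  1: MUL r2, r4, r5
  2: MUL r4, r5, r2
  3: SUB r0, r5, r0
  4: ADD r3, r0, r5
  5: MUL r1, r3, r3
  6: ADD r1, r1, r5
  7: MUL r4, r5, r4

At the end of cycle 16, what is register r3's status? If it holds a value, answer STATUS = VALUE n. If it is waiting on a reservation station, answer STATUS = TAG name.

STATUS = VALUE -4

cycle 1: issue SUB r3<-Add1 // r0:8,r1:4,r2:6,r3:Add1,r4:3,r5:2
cycle 2: issue MUL r2<-Mul1 // r0:8,r1:4,r2:Mul1,r3:Add1,r4:3,r5:2
cycle 3: issue MUL r4<-Mul2 // r0:8,r1:4,r2:Mul1,r3:Add1,r4:Mul2,r5:2
cycle 4: CDB Add1=-4; issue SUB r0<-Add1 // r0:Add1,r1:4,r2:Mul1,r3:-4,r4:Mul2,r5:2
cycle 5: issue ADD r3<-Add2 // r0:Add1,r1:4,r2:Mul1,r3:Add2,r4:Mul2,r5:2
cycle 6: CDB Mul1=6; issue MUL r1<-Mul1 // r0:Add1,r1:Mul1,r2:6,r3:Add2,r4:Mul2,r5:2
cycle 7: CDB Add1=-6; issue ADD r1<-Add1 // r0:-6,r1:Add1,r2:6,r3:Add2,r4:Mul2,r5:2
cycle 8: stall // r0:-6,r1:Add1,r2:6,r3:Add2,r4:Mul2,r5:2
cycle 9: stall // r0:-6,r1:Add1,r2:6,r3:Add2,r4:Mul2,r5:2
cycle 10: CDB Add2=-4; stall // r0:-6,r1:Add1,r2:6,r3:-4,r4:Mul2,r5:2
cycle 11: CDB Mul2=12; issue MUL r4<-Mul2 // r0:-6,r1:Add1,r2:6,r3:-4,r4:Mul2,r5:2
cycle 12: - // r0:-6,r1:Add1,r2:6,r3:-4,r4:Mul2,r5:2
cycle 13: - // r0:-6,r1:Add1,r2:6,r3:-4,r4:Mul2,r5:2
cycle 14: CDB Mul1=16 // r0:-6,r1:Add1,r2:6,r3:-4,r4:Mul2,r5:2
cycle 15: CDB Mul2=24 // r0:-6,r1:Add1,r2:6,r3:-4,r4:24,r5:2
cycle 16: - // r0:-6,r1:Add1,r2:6,r3:-4,r4:24,r5:2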